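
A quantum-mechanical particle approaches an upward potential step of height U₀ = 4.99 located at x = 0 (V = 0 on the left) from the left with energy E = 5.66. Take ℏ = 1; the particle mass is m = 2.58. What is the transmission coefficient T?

T = 0.762

On each side the TISE gives plane waves with k = √(2m(E − V))/ℏ: k₁ = √(2·2.58·5.66) = 5.404, k₂ = √(2·2.58·0.67) = 1.859.
Matching ψ and ψ′ at x = 0 gives r = (k₁ − k₂)/(k₁ + k₂), so R = r² = 0.2382 and T = 1 − R = 0.7618.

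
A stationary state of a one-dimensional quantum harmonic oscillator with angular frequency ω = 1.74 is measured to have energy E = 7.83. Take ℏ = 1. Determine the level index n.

Invert E_n = (n + ½)ℏω: n = E/ℏω − ½ = 4.000, so n = 4.

n = 4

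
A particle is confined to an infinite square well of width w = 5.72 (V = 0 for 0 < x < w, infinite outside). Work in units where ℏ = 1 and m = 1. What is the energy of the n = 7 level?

Requiring ψ(0) = ψ(w) = 0 quantises k = nπ/w, hence E_n = ℏ²k²/2m = n²π²ℏ²/(2mw²).
E_7 = 7² × π² / (2 × 1 × 5.72²) = 7.390.

E = 7.39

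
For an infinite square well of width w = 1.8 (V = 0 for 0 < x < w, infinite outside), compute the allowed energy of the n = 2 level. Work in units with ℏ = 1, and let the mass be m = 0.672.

E = 9.07

The infinite-well eigenfunctions ψ_n = √(2/w) sin(nπx/w) vanish at both walls, giving E_n = n²π²ℏ²/(2mw²).
E_2 = 2² × π² / (2 × 0.672 × 1.8²) = 9.066.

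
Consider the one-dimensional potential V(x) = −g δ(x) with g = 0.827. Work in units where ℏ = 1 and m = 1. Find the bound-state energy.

The bound state is ψ(x) = √κ e^{−κ|x|}. The derivative jump ψ'(0⁺) − ψ'(0⁻) = −(2mg/ℏ²)ψ(0) fixes κ = mg/ℏ² = 0.8270.
Then E = −ℏ²κ²/(2m) = −mg²/(2ℏ²) = -0.3420.

E = -0.342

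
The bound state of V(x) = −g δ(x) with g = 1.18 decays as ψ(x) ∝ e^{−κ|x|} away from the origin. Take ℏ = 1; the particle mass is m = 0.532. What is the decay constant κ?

κ = 0.628

Integrating the TISE across x = 0 gives the cusp condition ψ'(0⁺) − ψ'(0⁻) = −(2mg/ℏ²)ψ(0).
With ψ ∝ e^{−κ|x|} this yields −2κ = −2mg/ℏ², so κ = mg/ℏ² = 0.6278.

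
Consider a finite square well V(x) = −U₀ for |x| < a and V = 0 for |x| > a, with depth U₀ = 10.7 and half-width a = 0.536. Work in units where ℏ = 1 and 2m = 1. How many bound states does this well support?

Define the well-strength parameter z₀ = (a/ℏ)√(2mU₀) = 0.536 × √(2·0.5·10.7) = 1.753.
A new bound state (alternating even/odd) appears each time z₀ passes a multiple of π/2, so N = ⌊2z₀/π⌋ + 1 = ⌊1.116⌋ + 1 = 2.

N = 2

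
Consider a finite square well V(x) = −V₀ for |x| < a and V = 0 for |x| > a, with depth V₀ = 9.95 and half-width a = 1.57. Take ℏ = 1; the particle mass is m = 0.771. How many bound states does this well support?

N = 4

Define the well-strength parameter z₀ = (a/ℏ)√(2mV₀) = 1.57 × √(2·0.771·9.95) = 6.150.
The even/odd transcendental equations gain one root per π/2 in z₀, giving N = 1 + ⌊2z₀/π⌋ = 1 + ⌊3.915⌋ = 4.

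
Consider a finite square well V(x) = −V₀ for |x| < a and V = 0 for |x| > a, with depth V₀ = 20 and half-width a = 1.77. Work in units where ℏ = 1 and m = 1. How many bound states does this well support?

N = 8

The dimensionless depth is z₀ = a√(2mV₀)/ℏ = 1.77 × √(40.00) = 11.19.
The even/odd transcendental equations gain one root per π/2 in z₀, giving N = 1 + ⌊2z₀/π⌋ = 1 + ⌊7.127⌋ = 8.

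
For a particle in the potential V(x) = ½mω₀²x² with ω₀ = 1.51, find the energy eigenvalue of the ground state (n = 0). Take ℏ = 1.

E = 0.755

Using E_n = (n + ½)ℏω₀: E_0 = 0.5 × 1.51 = 0.7550.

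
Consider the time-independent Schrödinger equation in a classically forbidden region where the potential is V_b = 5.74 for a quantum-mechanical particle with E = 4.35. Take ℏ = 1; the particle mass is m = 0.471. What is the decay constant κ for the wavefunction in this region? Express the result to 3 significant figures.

κ = 1.14

Since E < V_b the TISE in this region is ψ'' = κ²ψ with κ = √(2m(V_b − E))/ℏ.
κ = √(2 × 0.471 × 1.39) = 1.144.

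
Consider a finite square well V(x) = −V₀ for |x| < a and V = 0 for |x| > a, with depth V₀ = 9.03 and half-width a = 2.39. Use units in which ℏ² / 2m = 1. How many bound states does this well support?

N = 5

The dimensionless depth is z₀ = a√(2mV₀)/ℏ = 2.39 × √(9.030) = 7.182.
A new bound state (alternating even/odd) appears each time z₀ passes a multiple of π/2, so N = ⌊2z₀/π⌋ + 1 = ⌊4.572⌋ + 1 = 5.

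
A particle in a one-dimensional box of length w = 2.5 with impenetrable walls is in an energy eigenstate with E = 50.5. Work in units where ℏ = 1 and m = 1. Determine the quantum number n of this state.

For an infinite well E_n = n²π²ℏ²/(2mw²), so n = (w/πℏ)√(2mE).
n = (2.5/π) × √(2 × 1 × 50.5) = 7.997 → n = 8.

n = 8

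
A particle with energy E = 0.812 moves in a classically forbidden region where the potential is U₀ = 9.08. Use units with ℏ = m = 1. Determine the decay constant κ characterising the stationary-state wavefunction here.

Since E < U₀ the TISE in this region is ψ'' = κ²ψ with κ = √(2m(U₀ − E))/ℏ.
κ = √(2 × 1 × 8.268) = 4.066.

κ = 4.07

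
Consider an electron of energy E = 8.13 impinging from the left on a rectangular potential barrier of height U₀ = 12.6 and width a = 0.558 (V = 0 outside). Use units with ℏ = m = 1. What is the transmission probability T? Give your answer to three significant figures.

T = 0.123

Since E < U₀ the interior solution is evanescent with decay constant κ = √(2m(U₀ − E))/ℏ = 2.990.
κa = 1.668, sinh(κa) = 2.558.
Matching ψ, ψ′ at both faces gives T = [1 + U₀² sinh²(κa) / (4E(U₀ − E))]⁻¹ = 1/8.144 = 0.123.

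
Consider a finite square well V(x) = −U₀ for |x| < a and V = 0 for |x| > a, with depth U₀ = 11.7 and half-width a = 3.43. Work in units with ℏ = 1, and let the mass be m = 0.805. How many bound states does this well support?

The dimensionless depth is z₀ = a√(2mU₀)/ℏ = 3.43 × √(18.84) = 14.89.
A new bound state (alternating even/odd) appears each time z₀ passes a multiple of π/2, so N = ⌊2z₀/π⌋ + 1 = ⌊9.477⌋ + 1 = 10.

N = 10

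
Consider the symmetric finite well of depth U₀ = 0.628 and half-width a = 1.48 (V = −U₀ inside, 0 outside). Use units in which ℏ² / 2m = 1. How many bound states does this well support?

N = 1

Define the well-strength parameter z₀ = (a/ℏ)√(2mU₀) = 1.48 × √(2·0.5·0.628) = 1.173.
A new bound state (alternating even/odd) appears each time z₀ passes a multiple of π/2, so N = ⌊2z₀/π⌋ + 1 = ⌊0.7467⌋ + 1 = 1.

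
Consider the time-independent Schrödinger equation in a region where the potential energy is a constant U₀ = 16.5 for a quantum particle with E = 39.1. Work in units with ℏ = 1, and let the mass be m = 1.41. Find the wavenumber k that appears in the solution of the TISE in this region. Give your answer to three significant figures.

k = 7.98

With E > U₀ the solution is oscillatory, ψ ∝ e^{±ikx} with k = √(2m(E − U₀))/ℏ.
k = √(2 × 1.41 × 22.6) = 7.983.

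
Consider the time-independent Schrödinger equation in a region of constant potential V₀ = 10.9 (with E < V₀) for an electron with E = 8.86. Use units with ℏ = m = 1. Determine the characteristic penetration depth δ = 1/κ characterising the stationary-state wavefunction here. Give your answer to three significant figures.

δ = 0.495

Since E < V₀ the TISE in this region is ψ'' = κ²ψ with κ = √(2m(V₀ − E))/ℏ.
κ = √(2 × 1 × 2.04) = 2.020. The penetration depth is δ = 1/κ = 0.495.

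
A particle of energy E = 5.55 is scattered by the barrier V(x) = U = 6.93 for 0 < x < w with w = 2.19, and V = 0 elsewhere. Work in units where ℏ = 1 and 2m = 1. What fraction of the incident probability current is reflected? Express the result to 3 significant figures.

R = 0.985

E < U: inside the barrier ψ ∝ e^{±κx} with κ = √(2m(U − E))/ℏ = 1.175.
κw = 2.573, sinh(κw) = 6.512.
Matching ψ, ψ′ at both faces gives T = [1 + U² sinh²(κw) / (4E(U − E))]⁻¹ = 1/67.48 = 0.0148.
R = 1 − T = 0.985.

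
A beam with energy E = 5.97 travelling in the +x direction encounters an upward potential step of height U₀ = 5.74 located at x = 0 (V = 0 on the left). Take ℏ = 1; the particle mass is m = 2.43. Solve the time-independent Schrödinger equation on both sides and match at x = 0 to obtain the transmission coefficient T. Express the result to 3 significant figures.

The wavenumbers are k₁ = √(2mE)/ℏ = 5.386 on the left and k₂ = √(2m(E − U₀))/ℏ = 1.057 on the right.
Matching ψ and ψ′ at x = 0 gives r = (k₁ − k₂)/(k₁ + k₂), so R = r² = 0.4514 and T = 1 − R = 0.5486.

T = 0.549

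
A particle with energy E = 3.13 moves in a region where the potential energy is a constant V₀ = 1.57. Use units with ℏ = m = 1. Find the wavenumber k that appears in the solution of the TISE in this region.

k = 1.77

With E > V₀ the solution is oscillatory, ψ ∝ e^{±ikx} with k = √(2m(E − V₀))/ℏ.
k = √(2 × 1 × 1.56) = 1.766.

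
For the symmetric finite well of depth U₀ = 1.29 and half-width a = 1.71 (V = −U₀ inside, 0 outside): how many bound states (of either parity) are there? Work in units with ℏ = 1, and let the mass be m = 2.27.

Define the well-strength parameter z₀ = (a/ℏ)√(2mU₀) = 1.71 × √(2·2.27·1.29) = 4.138.
A new bound state (alternating even/odd) appears each time z₀ passes a multiple of π/2, so N = ⌊2z₀/π⌋ + 1 = ⌊2.635⌋ + 1 = 3.

N = 3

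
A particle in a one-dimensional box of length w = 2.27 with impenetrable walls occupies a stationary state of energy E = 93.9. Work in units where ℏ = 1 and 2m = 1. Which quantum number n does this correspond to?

n = 7

For an infinite well E_n = n²π²ℏ²/(2mw²), so n = (w/πℏ)√(2mE).
n = (2.27/π) × √(2 × 0.5 × 93.9) = 7.002 → n = 7.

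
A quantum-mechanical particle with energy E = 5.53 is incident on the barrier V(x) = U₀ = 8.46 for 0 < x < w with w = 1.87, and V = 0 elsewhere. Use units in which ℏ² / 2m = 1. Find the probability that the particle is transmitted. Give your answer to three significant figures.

Since E < U₀ the interior solution is evanescent with decay constant κ = √(2m(U₀ − E))/ℏ = 1.712.
κw = 3.201, sinh(κw) = 12.26.
The exact tunnelling result is T⁻¹ = 1 + U₀² sinh²(κw) / [4E(U₀ − E)] = 166.9, so T = 0.00599.

T = 0.00599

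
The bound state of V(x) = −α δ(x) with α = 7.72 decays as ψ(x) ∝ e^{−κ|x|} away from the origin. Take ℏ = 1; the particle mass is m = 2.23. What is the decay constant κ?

κ = 17.2

Integrating the TISE across x = 0 gives the cusp condition ψ'(0⁺) − ψ'(0⁻) = −(2mα/ℏ²)ψ(0).
With ψ ∝ e^{−κ|x|} this yields −2κ = −2mα/ℏ², so κ = mα/ℏ² = 17.22.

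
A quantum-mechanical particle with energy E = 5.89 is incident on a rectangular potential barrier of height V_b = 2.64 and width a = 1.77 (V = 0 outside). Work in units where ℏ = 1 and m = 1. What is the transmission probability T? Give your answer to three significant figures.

E > V_b: inside the barrier k₂ = √(2m(E − V_b))/ℏ = 2.550, k₂a = 4.513.
Matching at both interfaces gives T⁻¹ = 1 + V_b² sin²(k₂a) / [4E(E − V_b)] = 1.087, hence T = 0.920.

T = 0.920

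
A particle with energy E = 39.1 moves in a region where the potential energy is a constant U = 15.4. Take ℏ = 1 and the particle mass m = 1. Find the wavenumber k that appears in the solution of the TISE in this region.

With E > U the solution is oscillatory, ψ ∝ e^{±ikx} with k = √(2m(E − U))/ℏ.
k = √(2 × 1 × 23.7) = 6.885.

k = 6.88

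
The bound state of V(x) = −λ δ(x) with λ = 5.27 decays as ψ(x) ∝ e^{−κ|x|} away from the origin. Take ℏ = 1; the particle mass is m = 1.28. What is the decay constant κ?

κ = 6.75

Integrating the TISE across x = 0 gives the cusp condition ψ'(0⁺) − ψ'(0⁻) = −(2mλ/ℏ²)ψ(0).
With ψ ∝ e^{−κ|x|} this yields −2κ = −2mλ/ℏ², so κ = mλ/ℏ² = 6.746.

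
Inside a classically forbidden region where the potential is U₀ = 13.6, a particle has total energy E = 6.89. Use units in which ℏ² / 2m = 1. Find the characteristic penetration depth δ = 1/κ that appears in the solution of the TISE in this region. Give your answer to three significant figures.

δ = 0.386

Since E < U₀ the TISE in this region is ψ'' = κ²ψ with κ = √(2m(U₀ − E))/ℏ.
κ = √(2 × 0.5 × 6.71) = 2.590. The penetration depth is δ = 1/κ = 0.386.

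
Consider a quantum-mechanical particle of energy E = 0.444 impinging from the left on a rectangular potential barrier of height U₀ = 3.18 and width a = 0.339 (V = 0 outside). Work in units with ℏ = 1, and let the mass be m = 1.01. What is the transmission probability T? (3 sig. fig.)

Since E < U₀ the interior solution is evanescent with decay constant κ = √(2m(U₀ − E))/ℏ = 2.351.
κa = 0.7970, sinh(κa) = 0.8840.
The exact tunnelling result is T⁻¹ = 1 + U₀² sinh²(κa) / [4E(U₀ − E)] = 2.626, so T = 0.381.

T = 0.381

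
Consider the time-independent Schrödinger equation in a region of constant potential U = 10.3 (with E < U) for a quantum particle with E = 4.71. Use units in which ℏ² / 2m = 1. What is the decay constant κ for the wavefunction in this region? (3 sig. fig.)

Since E < U the TISE in this region is ψ'' = κ²ψ with κ = √(2m(U − E))/ℏ.
κ = √(2 × 0.5 × 5.59) = 2.364.

κ = 2.36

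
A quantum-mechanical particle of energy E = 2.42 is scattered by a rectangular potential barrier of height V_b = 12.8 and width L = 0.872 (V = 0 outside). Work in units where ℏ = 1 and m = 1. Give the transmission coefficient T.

E < V_b: inside the barrier ψ ∝ e^{±κx} with κ = √(2m(V_b − E))/ℏ = 4.556.
κL = 3.973, sinh(κL) = 26.57.
Matching ψ, ψ′ at both faces gives T = [1 + V_b² sinh²(κL) / (4E(V_b − E))]⁻¹ = 1/1152 = 0.000868.

T = 0.000868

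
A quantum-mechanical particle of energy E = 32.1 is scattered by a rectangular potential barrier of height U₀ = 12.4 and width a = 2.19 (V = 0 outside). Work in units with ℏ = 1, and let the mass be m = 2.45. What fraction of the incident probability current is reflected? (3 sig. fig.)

Above the barrier the interior wavenumber is k₂ = √(2m(E − U₀))/ℏ = 9.825, giving phase k₂a = 21.52.
Matching at both interfaces gives T⁻¹ = 1 + U₀² sin²(k₂a) / [4E(E − U₀)] = 1.013, hence T = 0.987.
R = 1 − T = 0.0125.

R = 0.0125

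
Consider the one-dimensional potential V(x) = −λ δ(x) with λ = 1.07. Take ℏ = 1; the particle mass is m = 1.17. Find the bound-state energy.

E = -0.670

For x ≠ 0 the bound state is ψ ∝ e^{−κ|x|}; integrating the TISE across the delta gives the cusp condition 2κ = 2mλ/ℏ², so κ = 1.252.
Then E = −ℏ²κ²/(2m) = −mλ²/(2ℏ²) = -0.6698.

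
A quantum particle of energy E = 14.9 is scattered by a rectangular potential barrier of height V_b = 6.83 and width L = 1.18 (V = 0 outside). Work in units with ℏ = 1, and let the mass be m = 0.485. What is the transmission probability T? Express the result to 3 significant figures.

E > V_b: inside the barrier k₂ = √(2m(E − V_b))/ℏ = 2.798, k₂L = 3.301.
Matching at both interfaces gives T⁻¹ = 1 + V_b² sin²(k₂L) / [4E(E − V_b)] = 1.002, hence T = 0.998.

T = 0.998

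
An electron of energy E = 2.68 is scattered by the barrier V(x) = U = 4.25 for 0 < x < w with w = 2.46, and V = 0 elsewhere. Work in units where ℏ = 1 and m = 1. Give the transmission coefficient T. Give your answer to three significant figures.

E < U: inside the barrier ψ ∝ e^{±κx} with κ = √(2m(U − E))/ℏ = 1.772.
κw = 4.359, sinh(κw) = 39.09.
The exact tunnelling result is T⁻¹ = 1 + U² sinh²(κw) / [4E(U − E)] = 1641, so T = 0.000609.

T = 0.000609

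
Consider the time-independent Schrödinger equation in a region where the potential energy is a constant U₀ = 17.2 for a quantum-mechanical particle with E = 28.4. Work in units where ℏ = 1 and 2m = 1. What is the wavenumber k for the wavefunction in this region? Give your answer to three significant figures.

With E > U₀ the solution is oscillatory, ψ ∝ e^{±ikx} with k = √(2m(E − U₀))/ℏ.
k = √(2 × 0.5 × 11.2) = 3.347.

k = 3.35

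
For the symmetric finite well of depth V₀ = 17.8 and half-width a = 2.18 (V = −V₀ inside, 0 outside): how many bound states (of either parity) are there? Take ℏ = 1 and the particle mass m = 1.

N = 9

The dimensionless depth is z₀ = a√(2mV₀)/ℏ = 2.18 × √(35.60) = 13.01.
A new bound state (alternating even/odd) appears each time z₀ passes a multiple of π/2, so N = ⌊2z₀/π⌋ + 1 = ⌊8.281⌋ + 1 = 9.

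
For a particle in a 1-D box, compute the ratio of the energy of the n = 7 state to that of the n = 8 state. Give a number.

E_n = n²π²ℏ²/(2mL²) so the ratio is n₂²/n₁² = 49/64 = 0.765625.

0.765625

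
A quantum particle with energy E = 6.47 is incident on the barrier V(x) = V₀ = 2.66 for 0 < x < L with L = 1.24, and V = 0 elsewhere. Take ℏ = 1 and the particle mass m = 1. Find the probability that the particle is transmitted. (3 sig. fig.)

Above the barrier the interior wavenumber is k₂ = √(2m(E − V₀))/ℏ = 2.760, giving phase k₂L = 3.423.
Matching at both interfaces gives T⁻¹ = 1 + V₀² sin²(k₂L) / [4E(E − V₀)] = 1.006, hence T = 0.994.

T = 0.994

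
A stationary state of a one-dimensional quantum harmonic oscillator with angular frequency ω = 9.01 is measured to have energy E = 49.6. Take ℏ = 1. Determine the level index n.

E_n = ℏω(n + ½) ⇒ n = E/(ℏω) − ½ = 49.6/9.01 − 0.5 = 5.005 → n = 5.

n = 5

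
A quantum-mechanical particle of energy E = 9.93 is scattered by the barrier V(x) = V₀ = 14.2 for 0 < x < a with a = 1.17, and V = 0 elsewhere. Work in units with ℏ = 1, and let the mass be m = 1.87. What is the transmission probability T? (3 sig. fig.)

T = 0.000292

E < V₀: inside the barrier ψ ∝ e^{±κx} with κ = √(2m(V₀ − E))/ℏ = 3.996.
κa = 4.676, sinh(κa) = 53.64.
The exact tunnelling result is T⁻¹ = 1 + V₀² sinh²(κa) / [4E(V₀ − E)] = 3422, so T = 0.000292.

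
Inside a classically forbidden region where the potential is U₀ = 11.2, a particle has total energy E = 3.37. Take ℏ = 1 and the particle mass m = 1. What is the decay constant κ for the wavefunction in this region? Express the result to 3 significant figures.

κ = 3.96

Since E < U₀ the TISE in this region is ψ'' = κ²ψ with κ = √(2m(U₀ − E))/ℏ.
κ = √(2 × 1 × 7.83) = 3.957.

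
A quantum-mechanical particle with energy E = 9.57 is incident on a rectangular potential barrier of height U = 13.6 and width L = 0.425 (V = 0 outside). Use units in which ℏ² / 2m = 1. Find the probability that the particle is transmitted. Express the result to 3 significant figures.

E < U: inside the barrier ψ ∝ e^{±κx} with κ = √(2m(U − E))/ℏ = 2.007.
κL = 0.8532, sinh(κL) = 0.9605.
The exact tunnelling result is T⁻¹ = 1 + U² sinh²(κL) / [4E(U − E)] = 2.106, so T = 0.475.

T = 0.475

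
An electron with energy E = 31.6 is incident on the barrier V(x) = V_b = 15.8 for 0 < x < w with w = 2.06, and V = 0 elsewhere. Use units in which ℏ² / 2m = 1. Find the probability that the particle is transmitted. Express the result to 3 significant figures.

Above the barrier the interior wavenumber is k₂ = √(2m(E − V_b))/ℏ = 3.975, giving phase k₂w = 8.188.
T = [1 + V_b² sin²(k₂w) / (4E(E − V_b))]⁻¹ = 1/1.112 = 0.900.

T = 0.900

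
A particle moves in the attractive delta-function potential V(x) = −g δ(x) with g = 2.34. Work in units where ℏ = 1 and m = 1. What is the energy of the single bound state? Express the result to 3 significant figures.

For x ≠ 0 the bound state is ψ ∝ e^{−κ|x|}; integrating the TISE across the delta gives the cusp condition 2κ = 2mg/ℏ², so κ = 2.340.
Then E = −ℏ²κ²/(2m) = −mg²/(2ℏ²) = -2.738.

E = -2.74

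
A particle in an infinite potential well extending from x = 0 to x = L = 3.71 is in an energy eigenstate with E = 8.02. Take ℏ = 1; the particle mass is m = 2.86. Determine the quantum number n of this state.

n = 8

For an infinite well E_n = n²π²ℏ²/(2mL²), so n = (L/πℏ)√(2mE).
n = (3.71/π) × √(2 × 2.86 × 8.02) = 7.999 → n = 8.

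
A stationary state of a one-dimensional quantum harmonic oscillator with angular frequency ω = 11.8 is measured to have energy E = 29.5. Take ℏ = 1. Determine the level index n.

n = 2

E_n = ℏω(n + ½) ⇒ n = E/(ℏω) − ½ = 29.5/11.8 − 0.5 = 2.000 → n = 2.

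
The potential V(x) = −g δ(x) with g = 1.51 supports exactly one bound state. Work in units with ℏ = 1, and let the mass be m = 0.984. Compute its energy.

The bound state is ψ(x) = √κ e^{−κ|x|}. The derivative jump ψ'(0⁺) − ψ'(0⁻) = −(2mg/ℏ²)ψ(0) fixes κ = mg/ℏ² = 1.486.
Then E = −ℏ²κ²/(2m) = −mg²/(2ℏ²) = -1.122.

E = -1.12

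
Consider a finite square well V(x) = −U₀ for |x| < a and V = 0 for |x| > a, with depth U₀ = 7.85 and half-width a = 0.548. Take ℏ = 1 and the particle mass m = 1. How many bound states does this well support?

The dimensionless depth is z₀ = a√(2mU₀)/ℏ = 0.548 × √(15.70) = 2.171.
A new bound state (alternating even/odd) appears each time z₀ passes a multiple of π/2, so N = ⌊2z₀/π⌋ + 1 = ⌊1.382⌋ + 1 = 2.

N = 2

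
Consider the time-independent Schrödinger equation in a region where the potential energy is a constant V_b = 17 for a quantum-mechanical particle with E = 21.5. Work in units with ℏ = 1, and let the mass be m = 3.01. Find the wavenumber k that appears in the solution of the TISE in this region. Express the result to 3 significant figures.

k = 5.20

With E > V_b the solution is oscillatory, ψ ∝ e^{±ikx} with k = √(2m(E − V_b))/ℏ.
k = √(2 × 3.01 × 4.5) = 5.205.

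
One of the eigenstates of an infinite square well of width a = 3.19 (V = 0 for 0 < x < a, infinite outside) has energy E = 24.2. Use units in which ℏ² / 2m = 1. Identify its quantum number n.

For an infinite well E_n = n²π²ℏ²/(2ma²), so n = (a/πℏ)√(2mE).
n = (3.19/π) × √(2 × 0.5 × 24.2) = 4.995 → n = 5.

n = 5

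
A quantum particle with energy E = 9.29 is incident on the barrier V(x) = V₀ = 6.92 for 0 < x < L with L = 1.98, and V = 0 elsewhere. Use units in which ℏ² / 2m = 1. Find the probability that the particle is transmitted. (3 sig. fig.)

E > V₀: inside the barrier k₂ = √(2m(E − V₀))/ℏ = 1.539, k₂L = 3.048.
T = [1 + V₀² sin²(k₂L) / (4E(E − V₀))]⁻¹ = 1/1.005 = 0.995.

T = 0.995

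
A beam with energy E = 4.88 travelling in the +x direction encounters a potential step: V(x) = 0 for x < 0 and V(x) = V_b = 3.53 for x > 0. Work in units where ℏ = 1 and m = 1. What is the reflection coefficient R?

On each side the TISE gives plane waves with k = √(2m(E − V))/ℏ: k₁ = √(2·1·4.88) = 3.124, k₂ = √(2·1·1.35) = 1.643.
Matching ψ and ψ′ at x = 0 gives r = (k₁ − k₂)/(k₁ + k₂), so R = r² = 0.09650 and T = 1 − R = 0.9035.

R = 0.0965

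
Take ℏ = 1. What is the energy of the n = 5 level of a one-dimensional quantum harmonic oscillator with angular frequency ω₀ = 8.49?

E = 46.7

Using E_n = (n + ½)ℏω₀: E_5 = 5.5 × 8.49 = 46.70.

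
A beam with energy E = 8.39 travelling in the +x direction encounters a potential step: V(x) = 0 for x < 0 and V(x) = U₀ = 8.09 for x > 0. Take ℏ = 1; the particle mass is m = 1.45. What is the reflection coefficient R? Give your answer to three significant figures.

R = 0.465

On each side the TISE gives plane waves with k = √(2m(E − V))/ℏ: k₁ = √(2·1.45·8.39) = 4.933, k₂ = √(2·1.45·0.3) = 0.9327.
Continuity of ψ and ψ′ at the step yields the reflection amplitude r = (k₁ − k₂)/(k₁ + k₂) = 0.6820; thus R = |r|² = 0.4651, T = 0.5349.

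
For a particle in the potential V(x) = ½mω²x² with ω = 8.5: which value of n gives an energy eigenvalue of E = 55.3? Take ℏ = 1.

E_n = ℏω(n + ½) ⇒ n = E/(ℏω) − ½ = 55.3/8.5 − 0.5 = 6.006 → n = 6.

n = 6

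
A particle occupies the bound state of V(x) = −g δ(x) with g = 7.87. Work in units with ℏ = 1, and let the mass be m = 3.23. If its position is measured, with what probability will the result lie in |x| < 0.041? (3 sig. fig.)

The normalised bound state is ψ = √κ e^{−κ|x|} with κ = mg/ℏ² = 25.42.
P(|x| < d) = ∫_{−d}^{d} κ e^{−2κ|x|} dx = 1 − e^{−2κd} = 1 − e^{−2.084} = 0.8756.

P = 0.876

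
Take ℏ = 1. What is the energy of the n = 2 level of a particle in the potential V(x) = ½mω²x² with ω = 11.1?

Using E_n = (n + ½)ℏω: E_2 = 2.5 × 11.1 = 27.75.

E = 27.8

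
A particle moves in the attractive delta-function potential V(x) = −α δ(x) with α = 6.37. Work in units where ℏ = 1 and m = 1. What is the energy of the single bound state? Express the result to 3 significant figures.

E = -20.3

For x ≠ 0 the bound state is ψ ∝ e^{−κ|x|}; integrating the TISE across the delta gives the cusp condition 2κ = 2mα/ℏ², so κ = 6.370.
Then E = −ℏ²κ²/(2m) = −mα²/(2ℏ²) = -20.29.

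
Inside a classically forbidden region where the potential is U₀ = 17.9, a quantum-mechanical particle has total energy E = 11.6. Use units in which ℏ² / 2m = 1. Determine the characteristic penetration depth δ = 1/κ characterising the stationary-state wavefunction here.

δ = 0.398

Since E < U₀ the TISE in this region is ψ'' = κ²ψ with κ = √(2m(U₀ − E))/ℏ.
κ = √(2 × 0.5 × 6.3) = 2.510. The penetration depth is δ = 1/κ = 0.398.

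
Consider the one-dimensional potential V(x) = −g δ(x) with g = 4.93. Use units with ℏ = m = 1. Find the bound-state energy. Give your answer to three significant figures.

E = -12.2

For x ≠ 0 the bound state is ψ ∝ e^{−κ|x|}; integrating the TISE across the delta gives the cusp condition 2κ = 2mg/ℏ², so κ = 4.930.
Then E = −ℏ²κ²/(2m) = −mg²/(2ℏ²) = -12.15.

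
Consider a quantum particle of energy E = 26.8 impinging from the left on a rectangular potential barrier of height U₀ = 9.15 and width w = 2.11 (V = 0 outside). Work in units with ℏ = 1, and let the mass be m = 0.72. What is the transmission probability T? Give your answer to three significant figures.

T = 0.963

Above the barrier the interior wavenumber is k₂ = √(2m(E − U₀))/ℏ = 5.041, giving phase k₂w = 10.64.
T = [1 + U₀² sin²(k₂w) / (4E(E − U₀))]⁻¹ = 1/1.039 = 0.963.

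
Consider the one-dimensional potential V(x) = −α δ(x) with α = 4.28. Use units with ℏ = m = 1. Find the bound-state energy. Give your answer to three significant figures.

E = -9.16

For x ≠ 0 the bound state is ψ ∝ e^{−κ|x|}; integrating the TISE across the delta gives the cusp condition 2κ = 2mα/ℏ², so κ = 4.280.
Then E = −ℏ²κ²/(2m) = −mα²/(2ℏ²) = -9.159.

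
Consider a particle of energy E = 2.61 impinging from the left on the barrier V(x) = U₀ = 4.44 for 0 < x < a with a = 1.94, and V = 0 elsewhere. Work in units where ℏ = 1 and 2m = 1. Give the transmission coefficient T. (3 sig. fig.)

T = 0.0202

Since E < U₀ the interior solution is evanescent with decay constant κ = √(2m(U₀ − E))/ℏ = 1.353.
κa = 2.624, sinh(κa) = 6.862.
Matching ψ, ψ′ at both faces gives T = [1 + U₀² sinh²(κa) / (4E(U₀ − E))]⁻¹ = 1/49.58 = 0.0202.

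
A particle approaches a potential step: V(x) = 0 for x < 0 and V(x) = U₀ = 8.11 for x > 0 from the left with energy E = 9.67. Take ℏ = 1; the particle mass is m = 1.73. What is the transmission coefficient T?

T = 0.818

On each side the TISE gives plane waves with k = √(2m(E − V))/ℏ: k₁ = √(2·1.73·9.67) = 5.784, k₂ = √(2·1.73·1.56) = 2.323.
Matching ψ and ψ′ at x = 0 gives r = (k₁ − k₂)/(k₁ + k₂), so R = r² = 0.1822 and T = 1 − R = 0.8178.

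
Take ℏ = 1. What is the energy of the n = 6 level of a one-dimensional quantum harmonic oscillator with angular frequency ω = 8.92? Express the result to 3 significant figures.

E = 58.0

The oscillator eigenvalues are E_n = ℏω(n + ½), so E_6 = 8.92 × 6.5 = 57.98.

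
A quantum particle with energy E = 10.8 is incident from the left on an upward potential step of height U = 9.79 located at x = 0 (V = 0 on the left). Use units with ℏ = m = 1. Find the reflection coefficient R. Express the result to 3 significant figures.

The wavenumbers are k₁ = √(2mE)/ℏ = 4.648 on the left and k₂ = √(2m(E − U))/ℏ = 1.421 on the right.
Continuity of ψ and ψ′ at the step yields the reflection amplitude r = (k₁ − k₂)/(k₁ + k₂) = 0.5316; thus R = |r|² = 0.2826, T = 0.7174.

R = 0.283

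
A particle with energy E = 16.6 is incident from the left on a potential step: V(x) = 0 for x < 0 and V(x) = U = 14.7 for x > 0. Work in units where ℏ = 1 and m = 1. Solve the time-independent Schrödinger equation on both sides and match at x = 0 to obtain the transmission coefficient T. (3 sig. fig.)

T = 0.756

On each side the TISE gives plane waves with k = √(2m(E − V))/ℏ: k₁ = √(2·1·16.6) = 5.762, k₂ = √(2·1·1.9) = 1.949.
Matching ψ and ψ′ at x = 0 gives r = (k₁ − k₂)/(k₁ + k₂), so R = r² = 0.2444 and T = 1 − R = 0.7556.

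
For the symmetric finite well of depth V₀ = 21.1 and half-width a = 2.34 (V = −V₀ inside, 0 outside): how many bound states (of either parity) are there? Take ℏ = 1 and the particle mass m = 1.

N = 10

Define the well-strength parameter z₀ = (a/ℏ)√(2mV₀) = 2.34 × √(2·1·21.1) = 15.20.
The even/odd transcendental equations gain one root per π/2 in z₀, giving N = 1 + ⌊2z₀/π⌋ = 1 + ⌊9.677⌋ = 10.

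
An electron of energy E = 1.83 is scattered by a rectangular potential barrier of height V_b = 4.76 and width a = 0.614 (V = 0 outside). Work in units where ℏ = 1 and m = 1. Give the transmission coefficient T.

Since E < V_b the interior solution is evanescent with decay constant κ = √(2m(V_b − E))/ℏ = 2.421.
κa = 1.486, sinh(κa) = 2.097.
Matching ψ, ψ′ at both faces gives T = [1 + V_b² sinh²(κa) / (4E(V_b − E))]⁻¹ = 1/5.647 = 0.177.

T = 0.177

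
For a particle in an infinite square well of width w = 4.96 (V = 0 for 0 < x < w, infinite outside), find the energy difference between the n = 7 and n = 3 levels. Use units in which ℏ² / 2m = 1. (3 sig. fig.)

ΔE = 16.0

E_n = n²π²ℏ²/(2mw²), so ΔE = (7² − 3²) π²ℏ²/(2mw²).
ΔE = 40 × π² / (2 × 0.5 × 4.96²) = 16.05.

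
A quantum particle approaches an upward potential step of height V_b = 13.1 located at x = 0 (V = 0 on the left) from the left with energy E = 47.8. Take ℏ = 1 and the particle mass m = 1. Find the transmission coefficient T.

The wavenumbers are k₁ = √(2mE)/ℏ = 9.778 on the left and k₂ = √(2m(E − V_b))/ℏ = 8.331 on the right.
Matching ψ and ψ′ at x = 0 gives r = (k₁ − k₂)/(k₁ + k₂), so R = r² = 0.006384 and T = 1 − R = 0.9936.

T = 0.994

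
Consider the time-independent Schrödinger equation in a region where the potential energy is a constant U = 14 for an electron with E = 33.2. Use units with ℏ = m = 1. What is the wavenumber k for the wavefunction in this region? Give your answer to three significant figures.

With E > U the solution is oscillatory, ψ ∝ e^{±ikx} with k = √(2m(E − U))/ℏ.
k = √(2 × 1 × 19.2) = 6.197.

k = 6.20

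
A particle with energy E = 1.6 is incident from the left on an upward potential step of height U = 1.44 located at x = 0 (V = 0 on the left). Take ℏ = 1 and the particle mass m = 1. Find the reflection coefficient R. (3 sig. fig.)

The wavenumbers are k₁ = √(2mE)/ℏ = 1.789 on the left and k₂ = √(2m(E − U))/ℏ = 0.5657 on the right.
Matching ψ and ψ′ at x = 0 gives r = (k₁ − k₂)/(k₁ + k₂), so R = r² = 0.2699 and T = 1 − R = 0.7301.

R = 0.270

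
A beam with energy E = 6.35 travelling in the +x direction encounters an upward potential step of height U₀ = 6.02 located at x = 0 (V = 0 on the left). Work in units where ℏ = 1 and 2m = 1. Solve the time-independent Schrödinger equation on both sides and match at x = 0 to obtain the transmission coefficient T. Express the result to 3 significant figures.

The wavenumbers are k₁ = √(2mE)/ℏ = 2.520 on the left and k₂ = √(2m(E − U₀))/ℏ = 0.5745 on the right.
Continuity of ψ and ψ′ at the step yields the reflection amplitude r = (k₁ − k₂)/(k₁ + k₂) = 0.6287; thus R = |r|² = 0.3953, T = 0.6047.

T = 0.605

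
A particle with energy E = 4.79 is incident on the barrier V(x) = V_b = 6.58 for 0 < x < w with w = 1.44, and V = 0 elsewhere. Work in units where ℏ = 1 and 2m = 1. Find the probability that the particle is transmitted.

Since E < V_b the interior solution is evanescent with decay constant κ = √(2m(V_b − E))/ℏ = 1.338.
κw = 1.927, sinh(κw) = 3.360.
The exact tunnelling result is T⁻¹ = 1 + V_b² sinh²(κw) / [4E(V_b − E)] = 15.25, so T = 0.0656.

T = 0.0656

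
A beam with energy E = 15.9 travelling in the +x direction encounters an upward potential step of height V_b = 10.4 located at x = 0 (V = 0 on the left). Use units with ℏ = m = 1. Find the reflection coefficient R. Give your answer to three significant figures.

On each side the TISE gives plane waves with k = √(2m(E − V))/ℏ: k₁ = √(2·1·15.9) = 5.639, k₂ = √(2·1·5.5) = 3.317.
Continuity of ψ and ψ′ at the step yields the reflection amplitude r = (k₁ − k₂)/(k₁ + k₂) = 0.2593; thus R = |r|² = 0.06725, T = 0.9327.

R = 0.0673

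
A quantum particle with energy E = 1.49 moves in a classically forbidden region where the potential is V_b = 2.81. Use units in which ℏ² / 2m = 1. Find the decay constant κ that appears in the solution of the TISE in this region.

κ = 1.15

Since E < V_b the TISE in this region is ψ'' = κ²ψ with κ = √(2m(V_b − E))/ℏ.
κ = √(2 × 0.5 × 1.32) = 1.149.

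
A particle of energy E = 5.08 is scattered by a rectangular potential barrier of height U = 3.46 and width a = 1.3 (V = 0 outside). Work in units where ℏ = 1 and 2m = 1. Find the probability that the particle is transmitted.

Above the barrier the interior wavenumber is k₂ = √(2m(E − U))/ℏ = 1.273, giving phase k₂a = 1.655.
Matching at both interfaces gives T⁻¹ = 1 + U² sin²(k₂a) / [4E(E − U)] = 1.361, hence T = 0.735.

T = 0.735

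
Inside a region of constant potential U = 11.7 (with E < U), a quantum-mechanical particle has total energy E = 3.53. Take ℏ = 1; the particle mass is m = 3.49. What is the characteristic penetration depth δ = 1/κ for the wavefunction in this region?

δ = 0.132

Since E < U the TISE in this region is ψ'' = κ²ψ with κ = √(2m(U − E))/ℏ.
κ = √(2 × 3.49 × 8.17) = 7.552. The penetration depth is δ = 1/κ = 0.132.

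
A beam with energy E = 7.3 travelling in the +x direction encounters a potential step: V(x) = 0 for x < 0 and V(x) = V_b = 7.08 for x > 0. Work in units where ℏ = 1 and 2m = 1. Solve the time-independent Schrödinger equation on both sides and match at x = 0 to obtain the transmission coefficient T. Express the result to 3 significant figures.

T = 0.504

On each side the TISE gives plane waves with k = √(2m(E − V))/ℏ: k₁ = √(2·½·7.3) = 2.702, k₂ = √(2·½·0.22) = 0.4690.
Matching ψ and ψ′ at x = 0 gives r = (k₁ − k₂)/(k₁ + k₂), so R = r² = 0.4958 and T = 1 − R = 0.5042.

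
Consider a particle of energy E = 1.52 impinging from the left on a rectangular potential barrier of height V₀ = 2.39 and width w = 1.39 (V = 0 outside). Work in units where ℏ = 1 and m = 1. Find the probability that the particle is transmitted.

T = 0.0906

E < V₀: inside the barrier ψ ∝ e^{±κx} with κ = √(2m(V₀ − E))/ℏ = 1.319.
κw = 1.834, sinh(κw) = 3.048.
The exact tunnelling result is T⁻¹ = 1 + V₀² sinh²(κw) / [4E(V₀ − E)] = 11.03, so T = 0.0906.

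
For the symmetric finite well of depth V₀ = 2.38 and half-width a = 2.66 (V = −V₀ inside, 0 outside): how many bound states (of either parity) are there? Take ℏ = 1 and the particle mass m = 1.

N = 4

Define the well-strength parameter z₀ = (a/ℏ)√(2mV₀) = 2.66 × √(2·1·2.38) = 5.803.
The even/odd transcendental equations gain one root per π/2 in z₀, giving N = 1 + ⌊2z₀/π⌋ = 1 + ⌊3.695⌋ = 4.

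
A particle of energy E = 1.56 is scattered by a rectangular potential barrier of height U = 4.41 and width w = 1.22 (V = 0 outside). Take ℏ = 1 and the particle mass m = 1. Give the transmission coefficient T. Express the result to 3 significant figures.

E < U: inside the barrier ψ ∝ e^{±κx} with κ = √(2m(U − E))/ℏ = 2.387.
κw = 2.913, sinh(κw) = 9.176.
The exact tunnelling result is T⁻¹ = 1 + U² sinh²(κw) / [4E(U − E)] = 93.08, so T = 0.0107.

T = 0.0107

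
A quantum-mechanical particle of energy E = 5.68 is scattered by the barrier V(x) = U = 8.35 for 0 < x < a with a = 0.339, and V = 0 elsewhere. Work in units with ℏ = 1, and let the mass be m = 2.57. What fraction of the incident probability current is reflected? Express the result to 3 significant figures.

E < U: inside the barrier ψ ∝ e^{±κx} with κ = √(2m(U − E))/ℏ = 3.705.
κa = 1.256, sinh(κa) = 1.613.
Matching ψ, ψ′ at both faces gives T = [1 + U² sinh²(κa) / (4E(U − E))]⁻¹ = 1/3.990 = 0.251.
R = 1 − T = 0.749.

R = 0.749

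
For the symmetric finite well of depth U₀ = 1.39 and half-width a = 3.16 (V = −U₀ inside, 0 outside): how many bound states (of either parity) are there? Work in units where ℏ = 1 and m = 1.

The dimensionless depth is z₀ = a√(2mU₀)/ℏ = 3.16 × √(2.780) = 5.269.
The even/odd transcendental equations gain one root per π/2 in z₀, giving N = 1 + ⌊2z₀/π⌋ = 1 + ⌊3.354⌋ = 4.

N = 4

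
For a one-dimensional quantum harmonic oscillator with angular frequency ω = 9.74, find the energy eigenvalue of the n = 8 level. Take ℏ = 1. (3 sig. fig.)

The oscillator eigenvalues are E_n = ℏω(n + ½), so E_8 = 9.74 × 8.5 = 82.79.

E = 82.8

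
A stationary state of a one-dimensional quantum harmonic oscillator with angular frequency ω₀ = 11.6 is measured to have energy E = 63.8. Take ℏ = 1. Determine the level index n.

Invert E_n = (n + ½)ℏω₀: n = E/ℏω₀ − ½ = 5.000, so n = 5.

n = 5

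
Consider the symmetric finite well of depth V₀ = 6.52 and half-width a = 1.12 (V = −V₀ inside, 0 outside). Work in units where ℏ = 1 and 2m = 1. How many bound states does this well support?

N = 2

The dimensionless depth is z₀ = a√(2mV₀)/ℏ = 1.12 × √(6.520) = 2.860.
A new bound state (alternating even/odd) appears each time z₀ passes a multiple of π/2, so N = ⌊2z₀/π⌋ + 1 = ⌊1.821⌋ + 1 = 2.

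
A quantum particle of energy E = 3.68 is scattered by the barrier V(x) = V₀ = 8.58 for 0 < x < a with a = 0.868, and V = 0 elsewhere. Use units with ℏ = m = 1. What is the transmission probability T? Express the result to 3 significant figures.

T = 0.0170

E < V₀: inside the barrier ψ ∝ e^{±κx} with κ = √(2m(V₀ − E))/ℏ = 3.130.
κa = 2.717, sinh(κa) = 7.536.
Matching ψ, ψ′ at both faces gives T = [1 + V₀² sinh²(κa) / (4E(V₀ − E))]⁻¹ = 1/58.97 = 0.0170.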